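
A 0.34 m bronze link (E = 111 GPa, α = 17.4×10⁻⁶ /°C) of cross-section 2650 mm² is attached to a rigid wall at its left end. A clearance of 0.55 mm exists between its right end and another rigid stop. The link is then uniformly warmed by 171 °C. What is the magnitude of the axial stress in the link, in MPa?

Unrestrained expansion: δ_free = αΔT L = 17.4×10⁻⁶ × 171 × 340 = 1.012 mm.
The gap closes (δ_free > 0.55 mm) and the wall then resists a further 1.012 − 0.55 = 0.4616 mm of expansion.
So σ = E(δ_free − g)/L = 111×10³ × 0.4616/340 = 150.7 MPa.

σ ≈ 151 MPa (compressive)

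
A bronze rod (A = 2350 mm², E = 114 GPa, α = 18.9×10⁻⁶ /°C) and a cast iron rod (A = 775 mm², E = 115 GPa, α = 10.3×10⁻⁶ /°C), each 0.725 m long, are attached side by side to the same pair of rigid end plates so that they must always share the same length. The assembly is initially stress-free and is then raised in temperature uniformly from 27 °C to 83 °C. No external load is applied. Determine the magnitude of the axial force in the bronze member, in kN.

Both members must finish at the same length. With the larger α, the bronze tends to over-expand; the plates restrain it, putting the bronze in compression and the cast iron in tension. With no external load the two internal forces are equal and opposite, magnitude P.
Setting the final lengths equal and cancelling L: (α₁ − α₂)ΔT = P/(A₁E₁) + P/(A₂E₂).
|α₁ − α₂|·ΔT = 8.6×10⁻⁶ × 56 = 0.0004816.
1/(A₁E₁) + 1/(A₂E₂) = 1/(2350×114×10³) + 1/(775×115×10³) = 1.495×10⁻⁸ N⁻¹.
So P = 0.0004816 / 1.495×10⁻⁸ = 32.21 kN.

P ≈ 32.2 kN (compressive in the bronze)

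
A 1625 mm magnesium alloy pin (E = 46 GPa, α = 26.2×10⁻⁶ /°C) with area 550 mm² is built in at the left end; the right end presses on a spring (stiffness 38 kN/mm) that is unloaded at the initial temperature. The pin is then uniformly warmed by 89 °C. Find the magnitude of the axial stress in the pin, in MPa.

The unrestrained thermal change is αΔT L = 26.2×10⁻⁶ × 89 × 1625 = 3.789 mm.
With a force P in the spring, the elastic change of the pin is PL/(AE) and that of the spring is P/k; compatibility requires their sum to equal δ_free.
So P = δ_free / [L/(AE) + 1/k] = 3.789 / [ 1625/(550×46×10³) + 1/(38×10³) ].
P = 3.789 / 9.055×10⁻⁵ = 41850 N.
σ = P/A = 41850/550 = 76.09 MPa.

σ ≈ 76.1 MPa (compressive)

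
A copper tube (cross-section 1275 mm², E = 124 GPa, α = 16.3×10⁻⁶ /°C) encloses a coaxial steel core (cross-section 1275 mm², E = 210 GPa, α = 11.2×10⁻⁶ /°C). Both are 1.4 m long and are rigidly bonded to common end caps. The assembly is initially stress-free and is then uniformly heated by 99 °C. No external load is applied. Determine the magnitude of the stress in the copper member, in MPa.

The copper has the larger α, so on heating it would change length more than the steel if both were free. The rigid plates force a common final length, so the copper is put into compression and the steel into tension, with equal and opposite forces P (no external load).
Setting the final lengths equal and cancelling L: (α₁ − α₂)ΔT = P/(A₁E₁) + P/(A₂E₂).
|α₁ − α₂|·ΔT = 5.1×10⁻⁶ × 99 = 0.0005049.
1/(A₁E₁) + 1/(A₂E₂) = 1/(1275×124×10³) + 1/(1275×210×10³) = 1.006×10⁻⁸ N⁻¹.
P = 0.0005049 / 1.006×10⁻⁸ = 50190 N = 50.19 kN.
σ_{copper} = P/A₁ = 50190/1275 = 39.36 MPa, compressive.

σ ≈ 39.4 MPa (compressive)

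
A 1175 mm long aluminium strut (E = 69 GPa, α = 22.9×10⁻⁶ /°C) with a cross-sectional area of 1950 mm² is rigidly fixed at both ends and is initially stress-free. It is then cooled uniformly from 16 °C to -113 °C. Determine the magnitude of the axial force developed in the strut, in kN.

With zero net strain, σ = E·αΔT = 69 GPa × 22.9×10⁻⁶ × 129 = 203.8 MPa.
Axial force P = σA = 203.8 × 1950 = 397500 N = 397.5 kN, tensile.

P ≈ 397 kN (tensile)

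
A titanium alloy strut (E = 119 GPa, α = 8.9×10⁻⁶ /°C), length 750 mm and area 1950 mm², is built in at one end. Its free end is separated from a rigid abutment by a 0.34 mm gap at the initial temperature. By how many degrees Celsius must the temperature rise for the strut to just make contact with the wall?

ΔT ≈ 50.9 °C

Contact occurs when the free expansion equals the gap: αΔT L = 0.34 mm.
So ΔT = g/(αL) = 0.34/(8.9×10⁻⁶ × 750) = 50.94 °C.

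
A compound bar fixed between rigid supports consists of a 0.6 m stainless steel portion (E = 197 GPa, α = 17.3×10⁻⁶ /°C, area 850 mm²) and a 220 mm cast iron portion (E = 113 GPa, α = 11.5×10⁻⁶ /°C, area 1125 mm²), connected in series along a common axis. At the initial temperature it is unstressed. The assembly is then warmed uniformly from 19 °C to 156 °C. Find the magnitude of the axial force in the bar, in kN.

P ≈ 333 kN (compressive)

With the walls removed the bar would change length by δ_free = Σ αᵢΔT Lᵢ = 17.3×10⁻⁶×137×600 + 11.5×10⁻⁶×137×220 = 1.769 mm.
The walls prevent any net length change, so an axial force P (same in every segment) develops. Compatibility: P · Σ Lᵢ/(AᵢEᵢ) = δ_free.
The series flexibility is Σ Lᵢ/(AᵢEᵢ) = 600/(850×197×10³) + 220/(1125×113×10³) = 5.314×10⁻⁶ mm/N.
P = 1.769 / 5.314×10⁻⁶ = 332800 N = 332.8 kN, compressive.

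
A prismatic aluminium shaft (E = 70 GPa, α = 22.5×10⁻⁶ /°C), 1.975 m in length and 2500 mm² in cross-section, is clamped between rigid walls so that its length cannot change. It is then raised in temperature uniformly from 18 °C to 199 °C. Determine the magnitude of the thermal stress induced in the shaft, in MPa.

σ ≈ 285 MPa (compressive)

The supports are rigid, so the total axial strain is zero. The restrained thermal strain is ε = αΔT = 22.5×10⁻⁶ × 181 = 4072.5×10⁻⁶.
σ = EαΔT = 70×10³ × 22.5×10⁻⁶ × 181 = 285.1 MPa (compressive; the shaft is trying to expand).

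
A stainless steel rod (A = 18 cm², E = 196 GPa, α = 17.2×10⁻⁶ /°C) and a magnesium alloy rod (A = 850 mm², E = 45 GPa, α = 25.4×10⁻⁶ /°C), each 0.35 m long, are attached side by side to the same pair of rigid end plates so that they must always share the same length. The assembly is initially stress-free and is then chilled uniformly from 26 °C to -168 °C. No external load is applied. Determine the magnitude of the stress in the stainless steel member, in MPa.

σ ≈ 30.5 MPa (compressive)

The magnesium alloy has the larger α, so on cooling it would change length more than the stainless steel if both were free. The rigid plates force a common final length, so the magnesium alloy is put into tension and the stainless steel into compression, with equal and opposite forces P (no external load).
Compatibility of the two members (thermal + elastic change equal): (α₁ − α₂)ΔT = P·[1/(A₁E₁) + 1/(A₂E₂)].
|α₁ − α₂|·ΔT = 8.2×10⁻⁶ × 194 = 0.001591.
1/(A₁E₁) + 1/(A₂E₂) = 1/(1800×196×10³) + 1/(850×45×10³) = 2.898×10⁻⁸ N⁻¹.
P = 0.001591 / 2.898×10⁻⁸ = 54900 N = 54.9 kN.
σ_{stainless steel} = P/A₁ = 54900/1800 = 30.5 MPa, compressive.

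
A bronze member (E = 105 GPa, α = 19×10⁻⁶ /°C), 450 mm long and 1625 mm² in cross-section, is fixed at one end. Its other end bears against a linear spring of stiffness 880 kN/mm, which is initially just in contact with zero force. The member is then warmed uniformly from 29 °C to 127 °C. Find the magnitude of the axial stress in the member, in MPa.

Free thermal expansion: δ_free = αΔT L = 19×10⁻⁶ × 98 × 450 = 0.8379 mm.
With a force P in the spring, the elastic change of the member is PL/(AE) and that of the spring is P/k; compatibility requires their sum to equal δ_free.
P [ L/(AE) + 1/k ] = δ_free → P [ 450/(1625×105×10³) + 1/(880×10³) ] = 0.8379.
P = 0.8379 / 3.774×10⁻⁶ = 222000 N.
σ = P/A = 222000/1625 = 136.6 MPa.

σ ≈ 137 MPa (compressive)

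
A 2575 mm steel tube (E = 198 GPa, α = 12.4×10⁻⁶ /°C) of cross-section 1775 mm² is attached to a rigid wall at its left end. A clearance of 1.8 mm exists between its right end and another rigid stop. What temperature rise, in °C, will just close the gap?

The gap closes when αΔT L = 1.8 mm, since the tube is still unstressed at that instant.
So ΔT = g/(αL) = 1.8/(12.4×10⁻⁶ × 2575) = 56.37 °C.

ΔT ≈ 56.4 °C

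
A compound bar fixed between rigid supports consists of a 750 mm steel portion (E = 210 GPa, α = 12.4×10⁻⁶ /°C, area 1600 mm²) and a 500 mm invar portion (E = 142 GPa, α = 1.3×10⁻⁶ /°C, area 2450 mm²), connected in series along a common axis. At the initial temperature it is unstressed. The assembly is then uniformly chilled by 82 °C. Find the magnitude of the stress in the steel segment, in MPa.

σ ≈ 139 MPa (tensile)

With the walls removed the bar would change length by δ_free = Σ αᵢΔT Lᵢ = 12.4×10⁻⁶×82×750 + 1.3×10⁻⁶×82×500 = 0.8159 mm.
The rigid supports impose zero overall length change; the single axial force P common to all segments must satisfy P Σ Lᵢ/(AᵢEᵢ) = δ_free.
Σ Lᵢ/(AᵢEᵢ) = 750/(1600×210×10³) + 500/(2450×142×10³) = 3.669×10⁻⁶ mm/N.
P = 0.8159 / 3.669×10⁻⁶ = 222400 N = 222.4 kN, tensile.
σ_{steel} = P / A = 222400 / 1600 = 139 MPa.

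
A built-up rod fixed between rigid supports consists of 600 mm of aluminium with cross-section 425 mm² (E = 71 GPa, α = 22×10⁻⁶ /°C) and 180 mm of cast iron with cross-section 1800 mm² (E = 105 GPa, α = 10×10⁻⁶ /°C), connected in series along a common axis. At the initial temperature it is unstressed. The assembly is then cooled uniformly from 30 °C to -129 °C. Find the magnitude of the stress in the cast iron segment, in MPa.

With the walls removed the bar would change length by δ_free = Σ αᵢΔT Lᵢ = 22×10⁻⁶×159×600 + 10×10⁻⁶×159×180 = 2.385 mm.
The rigid supports impose zero overall length change; the single axial force P common to all segments must satisfy P Σ Lᵢ/(AᵢEᵢ) = δ_free.
The series flexibility is Σ Lᵢ/(AᵢEᵢ) = 600/(425×71×10³) + 180/(1800×105×10³) = 2.084×10⁻⁵ mm/N.
P = 2.385 / 2.084×10⁻⁵ = 114500 N = 114.5 kN, tensile.
σ_{cast iron} = P / A = 114500 / 1800 = 63.59 MPa.

σ ≈ 63.6 MPa (tensile)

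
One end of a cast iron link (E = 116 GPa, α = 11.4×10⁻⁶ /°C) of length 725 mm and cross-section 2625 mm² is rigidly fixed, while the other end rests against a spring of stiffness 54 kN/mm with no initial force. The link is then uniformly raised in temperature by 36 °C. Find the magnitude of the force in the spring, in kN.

P ≈ 14.2 kN

Free thermal expansion: δ_free = αΔT L = 11.4×10⁻⁶ × 36 × 725 = 0.2975 mm.
With a force P in the spring, the elastic change of the link is PL/(AE) and that of the spring is P/k; compatibility requires their sum to equal δ_free.
P [ L/(AE) + 1/k ] = δ_free → P [ 725/(2625×116×10³) + 1/(54×10³) ] = 0.2975.
P = 0.2975 / 2.09×10⁻⁵ = 14240 N.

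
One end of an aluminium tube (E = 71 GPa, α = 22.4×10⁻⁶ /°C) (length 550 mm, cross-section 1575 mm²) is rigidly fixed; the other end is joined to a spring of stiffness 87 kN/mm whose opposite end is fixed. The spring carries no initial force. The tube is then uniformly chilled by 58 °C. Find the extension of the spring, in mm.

δ ≈ 0.5 mm

Free thermal contraction: δ_free = αΔT L = 22.4×10⁻⁶ × 58 × 550 = 0.7146 mm.
With a force P in the spring, the elastic change of the tube is PL/(AE) and that of the spring is P/k; compatibility requires their sum to equal δ_free.
So P = δ_free / [L/(AE) + 1/k] = 0.7146 / [ 550/(1575×71×10³) + 1/(87×10³) ].
P = 0.7146 / 1.641×10⁻⁵ = 43540 N.
Spring extension = P/k = 43540/(87×10³) = 0.5004 mm.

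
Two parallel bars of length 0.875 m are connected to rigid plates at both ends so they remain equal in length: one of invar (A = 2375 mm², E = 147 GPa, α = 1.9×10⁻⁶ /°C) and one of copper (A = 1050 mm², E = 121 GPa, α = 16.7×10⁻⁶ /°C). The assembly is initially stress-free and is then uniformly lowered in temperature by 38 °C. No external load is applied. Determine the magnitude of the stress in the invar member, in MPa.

σ ≈ 22.1 MPa (compressive)

Both members must finish at the same length. With the larger α, the copper tends to over-contract; the plates restrain it, putting the copper in tension and the invar in compression. With no external load the two internal forces are equal and opposite, magnitude P.
Setting the final lengths equal and cancelling L: (α₁ − α₂)ΔT = P/(A₁E₁) + P/(A₂E₂).
|α₁ − α₂|·ΔT = 14.8×10⁻⁶ × 38 = 0.0005624.
1/(A₁E₁) + 1/(A₂E₂) = 1/(2375×147×10³) + 1/(1050×121×10³) = 1.074×10⁻⁸ N⁻¹.
P = 0.0005624 / 1.074×10⁻⁸ = 52390 N = 52.39 kN.
σ_{invar} = P/A₁ = 52390/2375 = 22.06 MPa, compressive.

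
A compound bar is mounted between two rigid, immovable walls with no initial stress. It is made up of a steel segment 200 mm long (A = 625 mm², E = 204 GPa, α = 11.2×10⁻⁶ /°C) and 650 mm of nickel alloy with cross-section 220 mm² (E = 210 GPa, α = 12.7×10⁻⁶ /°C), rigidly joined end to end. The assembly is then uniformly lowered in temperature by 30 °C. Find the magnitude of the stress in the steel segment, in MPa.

σ ≈ 32.2 MPa (tensile)

With the walls removed the bar would change length by δ_free = Σ αᵢΔT Lᵢ = 11.2×10⁻⁶×30×200 + 12.7×10⁻⁶×30×650 = 0.3148 mm.
Since the ends are fixed, an axial force P builds up, equal in every segment, with P · Σ Lᵢ/(AᵢEᵢ) = δ_free.
The series flexibility is Σ Lᵢ/(AᵢEᵢ) = 200/(625×204×10³) + 650/(220×210×10³) = 1.564×10⁻⁵ mm/N.
So P = 0.3148 / 1.564×10⁻⁵ = 20.13 kN, tensile.
σ_{steel} = P / A = 20130 / 625 = 32.21 MPa.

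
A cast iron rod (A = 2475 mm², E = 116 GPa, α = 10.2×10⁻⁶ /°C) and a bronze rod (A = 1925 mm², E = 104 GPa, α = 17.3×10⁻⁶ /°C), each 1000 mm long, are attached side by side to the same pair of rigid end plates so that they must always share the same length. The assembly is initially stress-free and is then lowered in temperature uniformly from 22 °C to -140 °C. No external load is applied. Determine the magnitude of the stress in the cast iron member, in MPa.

σ ≈ 54.8 MPa (compressive)

Equilibrium of a rigid end plate with no external load gives equal and opposite internal forces ±P in the two members. Since α_{bronze} > α_{cast iron}, cooling drives the bronze into tension and the cast iron into compression.
Compatibility of the two members (thermal + elastic change equal): (α₁ − α₂)ΔT = P·[1/(A₁E₁) + 1/(A₂E₂)].
|α₁ − α₂|·ΔT = 7.1×10⁻⁶ × 162 = 0.00115.
1/(A₁E₁) + 1/(A₂E₂) = 1/(2475×116×10³) + 1/(1925×104×10³) = 8.478×10⁻⁹ N⁻¹.
So P = 0.00115 / 8.478×10⁻⁹ = 135.7 kN.
σ_{cast iron} = P/A₁ = 135700/2475 = 54.81 MPa, compressive.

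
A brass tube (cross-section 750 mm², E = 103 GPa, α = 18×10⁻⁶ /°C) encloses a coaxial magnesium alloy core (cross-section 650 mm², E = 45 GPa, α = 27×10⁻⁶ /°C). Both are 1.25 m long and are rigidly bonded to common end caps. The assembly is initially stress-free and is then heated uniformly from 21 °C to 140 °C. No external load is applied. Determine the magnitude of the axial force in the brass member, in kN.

P ≈ 22.7 kN (tensile in the brass)

Equilibrium of a rigid end plate with no external load gives equal and opposite internal forces ±P in the two members. Since α_{magnesium alloy} > α_{brass}, heating drives the magnesium alloy into compression and the brass into tension.
Setting the final lengths equal and cancelling L: (α₁ − α₂)ΔT = P/(A₁E₁) + P/(A₂E₂).
|α₁ − α₂|·ΔT = 9×10⁻⁶ × 119 = 0.001071.
1/(A₁E₁) + 1/(A₂E₂) = 1/(750×103×10³) + 1/(650×45×10³) = 4.713×10⁻⁸ N⁻¹.
P = 0.001071 / 4.713×10⁻⁸ = 22720 N = 22.72 kN.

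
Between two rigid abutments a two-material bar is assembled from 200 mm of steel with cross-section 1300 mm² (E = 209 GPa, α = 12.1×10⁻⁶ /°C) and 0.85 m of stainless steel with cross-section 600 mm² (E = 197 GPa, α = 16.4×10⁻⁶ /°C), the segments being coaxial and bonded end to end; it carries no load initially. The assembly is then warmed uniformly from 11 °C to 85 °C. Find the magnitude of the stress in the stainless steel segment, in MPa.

σ ≈ 255 MPa (compressive)

With the walls removed the bar would change length by δ_free = Σ αᵢΔT Lᵢ = 12.1×10⁻⁶×74×200 + 16.4×10⁻⁶×74×850 = 1.211 mm.
Since the ends are fixed, an axial force P builds up, equal in every segment, with P · Σ Lᵢ/(AᵢEᵢ) = δ_free.
Σ Lᵢ/(AᵢEᵢ) = 200/(1300×209×10³) + 850/(600×197×10³) = 7.927×10⁻⁶ mm/N.
Hence P = δ_free / Σ(L/AE) = 1.211/7.927×10⁻⁶ = 152.7 kN (compressive).
σ_{stainless steel} = P / A = 152700 / 600 = 254.5 MPa.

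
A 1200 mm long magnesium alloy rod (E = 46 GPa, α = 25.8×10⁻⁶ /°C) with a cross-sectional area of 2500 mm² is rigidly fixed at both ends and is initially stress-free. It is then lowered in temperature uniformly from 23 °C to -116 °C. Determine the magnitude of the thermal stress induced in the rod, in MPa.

σ ≈ 165 MPa (tensile)

Because both ends are immovable the net strain is zero, and the suppressed thermal strain is αΔT = 25.8×10⁻⁶ × 139 = 3586.2×10⁻⁶.
The stress required to suppress this strain is σ = Eε = 46×10³ × 3586.2×10⁻⁶ = 165 MPa, tensile since the rod is trying to contract.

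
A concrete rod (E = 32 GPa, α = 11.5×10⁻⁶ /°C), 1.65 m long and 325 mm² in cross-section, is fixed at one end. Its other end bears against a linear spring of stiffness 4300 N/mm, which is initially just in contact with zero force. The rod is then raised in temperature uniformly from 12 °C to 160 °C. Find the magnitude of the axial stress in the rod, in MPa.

If the spring were absent the rod would lengthen by αΔT L = 11.5×10⁻⁶ × 148 × 1650 = 2.808 mm.
With a force P in the spring, the elastic change of the rod is PL/(AE) and that of the spring is P/k; compatibility requires their sum to equal δ_free.
So P = δ_free / [L/(AE) + 1/k] = 2.808 / [ 1650/(325×32×10³) + 1/(4300) ].
P = 2.808 / 0.0003912 = 7178 N.
σ = P/A = 7178/325 = 22.09 MPa.

σ ≈ 22.1 MPa (compressive)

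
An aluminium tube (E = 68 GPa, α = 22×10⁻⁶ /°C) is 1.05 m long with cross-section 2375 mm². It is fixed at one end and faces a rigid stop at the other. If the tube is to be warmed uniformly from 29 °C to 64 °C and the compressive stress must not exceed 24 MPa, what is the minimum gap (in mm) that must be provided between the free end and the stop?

g ≈ 0.438 mm

With no wall the tube would lengthen by αΔT L = 22×10⁻⁶ × 35 × 1050 = 0.8085 mm.
At the allowable stress the elastic shortening the wall may impose is σL/E = 24 × 1050 / (68×10³) = 0.3706 mm.
So the gap has to take up the difference, g_min = δ_free − σL/E = 0.8085 − 0.3706 = 0.4379 mm.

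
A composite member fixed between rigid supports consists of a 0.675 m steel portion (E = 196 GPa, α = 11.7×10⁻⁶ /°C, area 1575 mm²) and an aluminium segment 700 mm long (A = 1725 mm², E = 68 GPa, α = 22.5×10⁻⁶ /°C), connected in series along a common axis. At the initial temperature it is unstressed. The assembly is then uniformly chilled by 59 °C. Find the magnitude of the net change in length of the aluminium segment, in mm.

With the walls removed the bar would change length by δ_free = Σ αᵢΔT Lᵢ = 11.7×10⁻⁶×59×675 + 22.5×10⁻⁶×59×700 = 1.395 mm.
Since the ends are fixed, an axial force P builds up, equal in every segment, with P · Σ Lᵢ/(AᵢEᵢ) = δ_free.
The series flexibility is Σ Lᵢ/(AᵢEᵢ) = 675/(1575×196×10³) + 700/(1725×68×10³) = 8.154×10⁻⁶ mm/N.
P = 1.395 / 8.154×10⁻⁶ = 171100 N = 171.1 kN, tensile.
For the aluminium segment, free thermal change = 22.5×10⁻⁶×59×700 = 0.9292 mm and elastic change from P = 171100×700/(1725×68×10³) = 1.021 mm; these oppose, so the net change is 0.0918 mm (segment lengthens).

|ΔL| ≈ 0.0918 mm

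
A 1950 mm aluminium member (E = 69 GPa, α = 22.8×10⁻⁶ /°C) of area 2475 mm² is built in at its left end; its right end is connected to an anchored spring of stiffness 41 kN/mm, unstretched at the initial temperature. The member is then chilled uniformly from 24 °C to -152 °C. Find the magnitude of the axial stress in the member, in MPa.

σ ≈ 88.3 MPa (tensile)

The unrestrained thermal change is αΔT L = 22.8×10⁻⁶ × 176 × 1950 = 7.825 mm.
With a force P in the spring, the elastic change of the member is PL/(AE) and that of the spring is P/k; compatibility requires their sum to equal δ_free.
So P = δ_free / [L/(AE) + 1/k] = 7.825 / [ 1950/(2475×69×10³) + 1/(41×10³) ].
P = 7.825 / 3.581×10⁻⁵ = 218500 N.
σ = P/A = 218500/2475 = 88.29 MPa.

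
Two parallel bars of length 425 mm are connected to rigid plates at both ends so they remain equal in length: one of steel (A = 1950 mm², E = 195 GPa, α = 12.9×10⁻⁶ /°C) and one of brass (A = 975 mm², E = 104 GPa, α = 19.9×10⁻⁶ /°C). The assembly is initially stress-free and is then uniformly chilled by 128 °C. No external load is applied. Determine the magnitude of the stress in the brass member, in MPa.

σ ≈ 73.6 MPa (tensile)

Equilibrium of a rigid end plate with no external load gives equal and opposite internal forces ±P in the two members. Since α_{brass} > α_{steel}, cooling drives the brass into tension and the steel into compression.
Equating the net (thermal + elastic) strains gives |α₁ − α₂|·ΔT = P·[1/(A₁E₁) + 1/(A₂E₂)].
|α₁ − α₂|·ΔT = 7×10⁻⁶ × 128 = 0.000896.
1/(A₁E₁) + 1/(A₂E₂) = 1/(1950×195×10³) + 1/(975×104×10³) = 1.249×10⁻⁸ N⁻¹.
So P = 0.000896 / 1.249×10⁻⁸ = 71.73 kN.
σ_{brass} = P/A₂ = 71730/975 = 73.57 MPa, tensile.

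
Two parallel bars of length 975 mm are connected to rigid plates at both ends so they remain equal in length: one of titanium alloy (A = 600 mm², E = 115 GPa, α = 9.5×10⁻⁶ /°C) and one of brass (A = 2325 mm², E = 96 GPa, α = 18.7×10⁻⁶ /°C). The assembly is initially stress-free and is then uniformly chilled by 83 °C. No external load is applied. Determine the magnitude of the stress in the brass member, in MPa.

Equilibrium of a rigid end plate with no external load gives equal and opposite internal forces ±P in the two members. Since α_{brass} > α_{titanium alloy}, cooling drives the brass into tension and the titanium alloy into compression.
Setting the final lengths equal and cancelling L: (α₁ − α₂)ΔT = P/(A₁E₁) + P/(A₂E₂).
|α₁ − α₂|·ΔT = 9.2×10⁻⁶ × 83 = 0.0007636.
1/(A₁E₁) + 1/(A₂E₂) = 1/(600×115×10³) + 1/(2325×96×10³) = 1.897×10⁻⁸ N⁻¹.
So P = 0.0007636 / 1.897×10⁻⁸ = 40.25 kN.
σ_{brass} = P/A₂ = 40250/2325 = 17.31 MPa, tensile.

σ ≈ 17.3 MPa (tensile)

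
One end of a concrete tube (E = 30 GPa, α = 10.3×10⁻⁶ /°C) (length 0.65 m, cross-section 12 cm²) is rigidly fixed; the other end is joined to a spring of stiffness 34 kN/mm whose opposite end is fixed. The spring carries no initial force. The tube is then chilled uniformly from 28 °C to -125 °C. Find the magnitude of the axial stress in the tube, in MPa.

σ ≈ 18 MPa (tensile)

If the spring were absent the tube would shorten by αΔT L = 10.3×10⁻⁶ × 153 × 650 = 1.024 mm.
Let P be the tensile force in the spring. The tube extends elastically by PL/(AE) and the spring stretches by P/k; together these equal δ_free.
P [ L/(AE) + 1/k ] = δ_free → P [ 650/(1200×30×10³) + 1/(34×10³) ] = 1.024.
P = 1.024 / 4.747×10⁻⁵ = 21580 N.
σ = P/A = 21580/1200 = 17.98 MPa.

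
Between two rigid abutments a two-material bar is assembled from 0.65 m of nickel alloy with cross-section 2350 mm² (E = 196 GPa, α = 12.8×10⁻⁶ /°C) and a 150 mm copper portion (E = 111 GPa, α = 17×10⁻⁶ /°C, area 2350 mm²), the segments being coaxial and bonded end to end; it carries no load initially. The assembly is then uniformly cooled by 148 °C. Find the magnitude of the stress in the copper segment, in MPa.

σ ≈ 345 MPa (tensile)

Free thermal contraction of the whole bar: Σ αᵢΔT Lᵢ = 12.8×10⁻⁶×148×650 + 17×10⁻⁶×148×150 = 1.609 mm.
Since the ends are fixed, an axial force P builds up, equal in every segment, with P · Σ Lᵢ/(AᵢEᵢ) = δ_free.
The series flexibility is Σ Lᵢ/(AᵢEᵢ) = 650/(2350×196×10³) + 150/(2350×111×10³) = 1.986×10⁻⁶ mm/N.
P = 1.609 / 1.986×10⁻⁶ = 810000 N = 810 kN, tensile.
σ_{copper} = P / A = 810000 / 2350 = 344.7 MPa.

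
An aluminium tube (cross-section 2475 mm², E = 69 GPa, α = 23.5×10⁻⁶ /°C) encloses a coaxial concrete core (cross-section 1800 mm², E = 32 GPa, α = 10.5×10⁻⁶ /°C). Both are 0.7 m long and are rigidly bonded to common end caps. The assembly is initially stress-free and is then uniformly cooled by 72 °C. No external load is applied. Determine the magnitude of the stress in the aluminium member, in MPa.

Both members must finish at the same length. With the larger α, the aluminium tends to over-contract; the plates restrain it, putting the aluminium in tension and the concrete in compression. With no external load the two internal forces are equal and opposite, magnitude P.
Compatibility of the two members (thermal + elastic change equal): (α₁ − α₂)ΔT = P·[1/(A₁E₁) + 1/(A₂E₂)].
|α₁ − α₂|·ΔT = 13×10⁻⁶ × 72 = 0.000936.
1/(A₁E₁) + 1/(A₂E₂) = 1/(2475×69×10³) + 1/(1800×32×10³) = 2.322×10⁻⁸ N⁻¹.
So P = 0.000936 / 2.322×10⁻⁸ = 40.32 kN.
σ_{aluminium} = P/A₁ = 40320/2475 = 16.29 MPa, tensile.

σ ≈ 16.3 MPa (tensile)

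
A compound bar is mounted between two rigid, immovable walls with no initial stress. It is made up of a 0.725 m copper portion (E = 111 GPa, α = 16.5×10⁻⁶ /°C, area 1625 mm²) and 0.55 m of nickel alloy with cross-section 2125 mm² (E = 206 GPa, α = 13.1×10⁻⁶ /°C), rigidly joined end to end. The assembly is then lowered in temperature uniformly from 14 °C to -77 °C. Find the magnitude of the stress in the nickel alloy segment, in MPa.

With the walls removed the bar would change length by δ_free = Σ αᵢΔT Lᵢ = 16.5×10⁻⁶×91×725 + 13.1×10⁻⁶×91×550 = 1.744 mm.
The rigid supports impose zero overall length change; the single axial force P common to all segments must satisfy P Σ Lᵢ/(AᵢEᵢ) = δ_free.
Σ Lᵢ/(AᵢEᵢ) = 725/(1625×111×10³) + 550/(2125×206×10³) = 5.276×10⁻⁶ mm/N.
So P = 1.744 / 5.276×10⁻⁶ = 330.6 kN, tensile.
σ_{nickel alloy} = P / A = 330600 / 2125 = 155.6 MPa.

σ ≈ 156 MPa (tensile)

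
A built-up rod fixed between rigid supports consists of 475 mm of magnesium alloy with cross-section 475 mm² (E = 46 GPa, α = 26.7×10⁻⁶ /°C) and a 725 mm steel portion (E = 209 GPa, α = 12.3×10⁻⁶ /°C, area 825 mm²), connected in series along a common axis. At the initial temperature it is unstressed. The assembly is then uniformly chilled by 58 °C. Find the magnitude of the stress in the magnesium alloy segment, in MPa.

With the walls removed the bar would change length by δ_free = Σ αᵢΔT Lᵢ = 26.7×10⁻⁶×58×475 + 12.3×10⁻⁶×58×725 = 1.253 mm.
The rigid supports impose zero overall length change; the single axial force P common to all segments must satisfy P Σ Lᵢ/(AᵢEᵢ) = δ_free.
Σ Lᵢ/(AᵢEᵢ) = 475/(475×46×10³) + 725/(825×209×10³) = 2.594×10⁻⁵ mm/N.
P = 1.253 / 2.594×10⁻⁵ = 48290 N = 48.29 kN, tensile.
σ_{magnesium alloy} = P / A = 48290 / 475 = 101.7 MPa.

σ ≈ 102 MPa (tensile)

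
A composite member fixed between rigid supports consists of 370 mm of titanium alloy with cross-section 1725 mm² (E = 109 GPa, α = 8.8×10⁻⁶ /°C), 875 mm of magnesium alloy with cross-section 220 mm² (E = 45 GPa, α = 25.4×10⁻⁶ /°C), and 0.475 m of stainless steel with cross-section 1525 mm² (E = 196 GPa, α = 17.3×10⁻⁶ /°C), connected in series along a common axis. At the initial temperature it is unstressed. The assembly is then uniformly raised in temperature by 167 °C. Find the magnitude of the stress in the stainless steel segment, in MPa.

σ ≈ 40.1 MPa (compressive)

Free thermal expansion of the whole bar: Σ αᵢΔT Lᵢ = 8.8×10⁻⁶×167×370 + 25.4×10⁻⁶×167×875 + 17.3×10⁻⁶×167×475 = 5.628 mm.
The rigid supports impose zero overall length change; the single axial force P common to all segments must satisfy P Σ Lᵢ/(AᵢEᵢ) = δ_free.
The series flexibility is Σ Lᵢ/(AᵢEᵢ) = 370/(1725×109×10³) + 875/(220×45×10³) + 475/(1525×196×10³) = 9.194×10⁻⁵ mm/N.
So P = 5.628 / 9.194×10⁻⁵ = 61.21 kN, compressive.
σ_{stainless steel} = P / A = 61210 / 1525 = 40.14 MPa.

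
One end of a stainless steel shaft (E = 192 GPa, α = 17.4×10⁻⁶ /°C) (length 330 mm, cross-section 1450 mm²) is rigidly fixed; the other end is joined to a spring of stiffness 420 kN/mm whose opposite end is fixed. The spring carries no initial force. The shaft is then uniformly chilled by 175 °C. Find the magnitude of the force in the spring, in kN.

P ≈ 282 kN

Free thermal contraction: δ_free = αΔT L = 17.4×10⁻⁶ × 175 × 330 = 1.005 mm.
With a force P in the spring, the elastic change of the shaft is PL/(AE) and that of the spring is P/k; compatibility requires their sum to equal δ_free.
P [ L/(AE) + 1/k ] = δ_free → P [ 330/(1450×192×10³) + 1/(420×10³) ] = 1.005.
P = 1.005 / 3.566×10⁻⁶ = 281800 N.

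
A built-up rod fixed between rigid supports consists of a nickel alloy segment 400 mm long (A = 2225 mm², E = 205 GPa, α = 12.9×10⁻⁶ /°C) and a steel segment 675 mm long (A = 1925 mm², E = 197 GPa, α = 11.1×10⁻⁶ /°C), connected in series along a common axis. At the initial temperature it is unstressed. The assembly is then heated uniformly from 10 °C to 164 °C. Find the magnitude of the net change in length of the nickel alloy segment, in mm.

If the supports were absent, the total length change would be Σ αᵢΔT Lᵢ = 12.9×10⁻⁶×154×400 + 11.1×10⁻⁶×154×675 = 1.948 mm.
The rigid supports impose zero overall length change; the single axial force P common to all segments must satisfy P Σ Lᵢ/(AᵢEᵢ) = δ_free.
Σ Lᵢ/(AᵢEᵢ) = 400/(2225×205×10³) + 675/(1925×197×10³) = 2.657×10⁻⁶ mm/N.
Hence P = δ_free / Σ(L/AE) = 1.948/2.657×10⁻⁶ = 733.4 kN (compressive).
For the nickel alloy segment, free thermal change = 12.9×10⁻⁶×154×400 = 0.7946 mm and elastic change from P = 733400×400/(2225×205×10³) = 0.6431 mm; these oppose, so the net change is 0.152 mm (segment lengthens).

|ΔL| ≈ 0.152 mm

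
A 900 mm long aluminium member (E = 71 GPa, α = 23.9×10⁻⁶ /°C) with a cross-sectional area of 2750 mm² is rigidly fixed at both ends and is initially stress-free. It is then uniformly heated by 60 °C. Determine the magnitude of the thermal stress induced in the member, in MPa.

σ ≈ 102 MPa (compressive)

With length fixed, the mechanical strain must cancel the thermal strain αΔT = 23.9×10⁻⁶ × 60 = 1434×10⁻⁶.
Hence σ = E·αΔT = 71×10³ × 1434×10⁻⁶ = 101.8 MPa, compressive.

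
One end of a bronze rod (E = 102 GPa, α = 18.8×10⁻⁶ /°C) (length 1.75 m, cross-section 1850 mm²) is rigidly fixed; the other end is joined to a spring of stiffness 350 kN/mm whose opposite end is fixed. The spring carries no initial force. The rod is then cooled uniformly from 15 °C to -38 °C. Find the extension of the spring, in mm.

δ ≈ 0.411 mm

If the spring were absent the rod would shorten by αΔT L = 18.8×10⁻⁶ × 53 × 1750 = 1.744 mm.
With a force P in the spring, the elastic change of the rod is PL/(AE) and that of the spring is P/k; compatibility requires their sum to equal δ_free.
P [ L/(AE) + 1/k ] = δ_free → P [ 1750/(1850×102×10³) + 1/(350×10³) ] = 1.744.
P = 1.744 / 1.213×10⁻⁵ = 143700 N.
Spring extension = P/k = 143700/(350×10³) = 0.4107 mm.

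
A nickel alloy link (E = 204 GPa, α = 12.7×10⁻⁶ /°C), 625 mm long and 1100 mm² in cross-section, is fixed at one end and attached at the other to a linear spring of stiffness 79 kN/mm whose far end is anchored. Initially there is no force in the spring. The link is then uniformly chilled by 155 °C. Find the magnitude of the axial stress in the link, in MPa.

The unrestrained thermal change is αΔT L = 12.7×10⁻⁶ × 155 × 625 = 1.23 mm.
With a force P in the spring, the elastic change of the link is PL/(AE) and that of the spring is P/k; compatibility requires their sum to equal δ_free.
So P = δ_free / [L/(AE) + 1/k] = 1.23 / [ 625/(1100×204×10³) + 1/(79×10³) ].
P = 1.23 / 1.544×10⁻⁵ = 79670 N.
σ = P/A = 79670/1100 = 72.42 MPa.

σ ≈ 72.4 MPa (tensile)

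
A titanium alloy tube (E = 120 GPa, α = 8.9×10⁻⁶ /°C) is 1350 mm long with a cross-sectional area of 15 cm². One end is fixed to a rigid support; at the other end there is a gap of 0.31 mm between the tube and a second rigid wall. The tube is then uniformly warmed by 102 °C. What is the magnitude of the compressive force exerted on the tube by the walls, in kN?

P ≈ 122 kN

Free thermal elongation = αΔT L = 8.9×10⁻⁶ × 102 × 1350 = 1.226 mm.
After closing the 0.31 mm clearance, 1.226 − 0.31 = 0.9155 mm of expansion remains to be suppressed by the wall.
Compatibility: PL/(AE) = 0.9155 mm, so σ = P/A = E × (0.9155/1350) = 81.38 MPa.
P = σA = 81.38 × 1500 = 122.1 kN.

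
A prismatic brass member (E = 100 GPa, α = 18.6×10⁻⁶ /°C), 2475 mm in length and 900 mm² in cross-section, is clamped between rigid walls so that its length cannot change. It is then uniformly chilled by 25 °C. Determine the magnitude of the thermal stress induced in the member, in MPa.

Because both ends are immovable the net strain is zero, and the suppressed thermal strain is αΔT = 18.6×10⁻⁶ × 25 = 465×10⁻⁶.
σ = EαΔT = 100×10³ × 18.6×10⁻⁶ × 25 = 46.5 MPa (tensile; the member is trying to contract).

σ ≈ 46.5 MPa (tensile)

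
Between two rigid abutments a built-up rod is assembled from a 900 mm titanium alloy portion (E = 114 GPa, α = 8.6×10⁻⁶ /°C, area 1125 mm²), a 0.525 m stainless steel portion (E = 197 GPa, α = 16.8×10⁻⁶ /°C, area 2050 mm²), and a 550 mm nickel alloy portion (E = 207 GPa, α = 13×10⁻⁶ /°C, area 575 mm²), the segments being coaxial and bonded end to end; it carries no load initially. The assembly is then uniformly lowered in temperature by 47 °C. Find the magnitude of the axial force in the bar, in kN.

With the walls removed the bar would change length by δ_free = Σ αᵢΔT Lᵢ = 8.6×10⁻⁶×47×900 + 16.8×10⁻⁶×47×525 + 13×10⁻⁶×47×550 = 1.114 mm.
The walls prevent any net length change, so an axial force P (same in every segment) develops. Compatibility: P · Σ Lᵢ/(AᵢEᵢ) = δ_free.
Σ Lᵢ/(AᵢEᵢ) = 900/(1125×114×10³) + 525/(2050×197×10³) + 550/(575×207×10³) = 1.294×10⁻⁵ mm/N.
P = 1.114 / 1.294×10⁻⁵ = 86130 N = 86.13 kN, tensile.

P ≈ 86.1 kN (tensile)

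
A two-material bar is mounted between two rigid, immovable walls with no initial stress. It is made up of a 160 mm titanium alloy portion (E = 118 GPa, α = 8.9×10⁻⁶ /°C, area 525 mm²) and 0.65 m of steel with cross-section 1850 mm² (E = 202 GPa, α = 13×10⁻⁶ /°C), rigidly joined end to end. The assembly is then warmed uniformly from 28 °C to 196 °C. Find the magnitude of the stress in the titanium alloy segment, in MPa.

σ ≈ 731 MPa (compressive)

With the walls removed the bar would change length by δ_free = Σ αᵢΔT Lᵢ = 8.9×10⁻⁶×168×160 + 13×10⁻⁶×168×650 = 1.659 mm.
The rigid supports impose zero overall length change; the single axial force P common to all segments must satisfy P Σ Lᵢ/(AᵢEᵢ) = δ_free.
The series flexibility is Σ Lᵢ/(AᵢEᵢ) = 160/(525×118×10³) + 650/(1850×202×10³) = 4.322×10⁻⁶ mm/N.
So P = 1.659 / 4.322×10⁻⁶ = 383.8 kN, compressive.
σ_{titanium alloy} = P / A = 383800 / 525 = 731.1 MPa.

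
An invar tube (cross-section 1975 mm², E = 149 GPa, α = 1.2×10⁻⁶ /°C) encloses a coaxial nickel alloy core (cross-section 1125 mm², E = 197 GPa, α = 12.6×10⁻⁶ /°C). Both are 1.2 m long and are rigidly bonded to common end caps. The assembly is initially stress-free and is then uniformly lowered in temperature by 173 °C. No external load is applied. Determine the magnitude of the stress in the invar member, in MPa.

Equilibrium of a rigid end plate with no external load gives equal and opposite internal forces ±P in the two members. Since α_{nickel alloy} > α_{invar}, cooling drives the nickel alloy into tension and the invar into compression.
Compatibility of the two members (thermal + elastic change equal): (α₁ − α₂)ΔT = P·[1/(A₁E₁) + 1/(A₂E₂)].
|α₁ − α₂|·ΔT = 11.4×10⁻⁶ × 173 = 0.001972.
1/(A₁E₁) + 1/(A₂E₂) = 1/(1975×149×10³) + 1/(1125×197×10³) = 7.91×10⁻⁹ N⁻¹.
P = 0.001972 / 7.91×10⁻⁹ = 249300 N = 249.3 kN.
σ_{invar} = P/A₁ = 249300/1975 = 126.2 MPa, compressive.

σ ≈ 126 MPa (compressive)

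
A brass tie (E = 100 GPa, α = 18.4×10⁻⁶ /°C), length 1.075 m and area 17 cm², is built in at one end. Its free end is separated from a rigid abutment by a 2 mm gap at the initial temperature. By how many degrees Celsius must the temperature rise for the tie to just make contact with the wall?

The gap closes when αΔT L = 2 mm, since the tie is still unstressed at that instant.
So ΔT = g/(αL) = 2/(18.4×10⁻⁶ × 1075) = 101.1 °C.

ΔT ≈ 101 °C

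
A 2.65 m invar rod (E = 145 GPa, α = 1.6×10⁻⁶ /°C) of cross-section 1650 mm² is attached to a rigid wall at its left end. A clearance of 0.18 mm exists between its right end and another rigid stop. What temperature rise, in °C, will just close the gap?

ΔT ≈ 42.5 °C

The gap closes when αΔT L = 0.18 mm, since the rod is still unstressed at that instant.
ΔT = 0.18 / (1.6×10⁻⁶ × 2650) = 42.45 °C.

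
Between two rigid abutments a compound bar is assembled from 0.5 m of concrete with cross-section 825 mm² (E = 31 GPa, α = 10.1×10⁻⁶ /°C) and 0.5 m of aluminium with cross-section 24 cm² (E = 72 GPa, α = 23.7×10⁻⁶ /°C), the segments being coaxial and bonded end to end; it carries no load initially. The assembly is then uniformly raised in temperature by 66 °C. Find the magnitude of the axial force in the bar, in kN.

With the walls removed the bar would change length by δ_free = Σ αᵢΔT Lᵢ = 10.1×10⁻⁶×66×500 + 23.7×10⁻⁶×66×500 = 1.115 mm.
Since the ends are fixed, an axial force P builds up, equal in every segment, with P · Σ Lᵢ/(AᵢEᵢ) = δ_free.
Σ Lᵢ/(AᵢEᵢ) = 500/(825×31×10³) + 500/(2400×72×10³) = 2.244×10⁻⁵ mm/N.
P = 1.115 / 2.244×10⁻⁵ = 49700 N = 49.7 kN, compressive.

P ≈ 49.7 kN (compressive)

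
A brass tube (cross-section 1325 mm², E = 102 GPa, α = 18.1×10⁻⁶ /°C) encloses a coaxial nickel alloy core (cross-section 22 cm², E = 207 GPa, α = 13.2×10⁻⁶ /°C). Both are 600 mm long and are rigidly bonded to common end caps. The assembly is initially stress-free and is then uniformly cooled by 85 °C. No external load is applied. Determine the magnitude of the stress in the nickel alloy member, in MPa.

Both members must finish at the same length. With the larger α, the brass tends to over-contract; the plates restrain it, putting the brass in tension and the nickel alloy in compression. With no external load the two internal forces are equal and opposite, magnitude P.
Setting the final lengths equal and cancelling L: (α₁ − α₂)ΔT = P/(A₁E₁) + P/(A₂E₂).
|α₁ − α₂|·ΔT = 4.9×10⁻⁶ × 85 = 0.0004165.
1/(A₁E₁) + 1/(A₂E₂) = 1/(1325×102×10³) + 1/(2200×207×10³) = 9.595×10⁻⁹ N⁻¹.
P = 0.0004165 / 9.595×10⁻⁹ = 43410 N = 43.41 kN.
σ_{nickel alloy} = P/A₂ = 43410/2200 = 19.73 MPa, compressive.

σ ≈ 19.7 MPa (compressive)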